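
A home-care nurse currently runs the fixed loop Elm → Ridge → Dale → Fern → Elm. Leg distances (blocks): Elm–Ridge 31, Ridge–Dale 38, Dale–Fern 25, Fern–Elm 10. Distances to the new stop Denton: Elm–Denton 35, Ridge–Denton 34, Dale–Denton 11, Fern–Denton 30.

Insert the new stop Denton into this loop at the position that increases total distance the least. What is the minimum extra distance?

Adding 7 blocks by placing Denton on the Ridge–Dale leg.

Insertion cost between consecutive stops i–j is d(i,Denton) + d(Denton,j) − d(i,j):
  between Elm and Ridge: 35 + 34 − 31 = 38
  between Ridge and Dale: 34 + 11 − 38 = 7
  between Dale and Fern: 11 + 30 − 25 = 16
  between Fern and Elm: 30 + 35 − 10 = 55
Cheapest insertion is between Ridge and Dale, adding 7.
New total = 104 + 7 = 111.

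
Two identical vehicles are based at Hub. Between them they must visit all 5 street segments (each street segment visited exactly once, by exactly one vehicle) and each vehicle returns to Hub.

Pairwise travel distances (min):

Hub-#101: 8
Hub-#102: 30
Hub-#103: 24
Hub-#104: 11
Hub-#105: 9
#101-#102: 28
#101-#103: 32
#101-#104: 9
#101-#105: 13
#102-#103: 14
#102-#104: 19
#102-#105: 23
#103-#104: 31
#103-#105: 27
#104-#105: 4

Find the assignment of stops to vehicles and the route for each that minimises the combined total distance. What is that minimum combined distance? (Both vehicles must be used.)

Try each way of splitting the stops between the two vehicles (each non-empty) and, for each split, find the best tour for each vehicle:
  {#101} + {#102, #103, #104, #105}: 16 + 70 = 86
  {#102} + {#101, #103, #104, #105}: 60 + 72 = 132
  {#101, #102} + {#103, #104, #105}: 66 + 66 = 132
  {#103} + {#101, #102, #104, #105}: 48 + 68 = 116
  {#101, #103} + {#102, #104, #105}: 64 + 62 = 126
  {#102, #103} + {#101, #104, #105}: 68 + 30 = 98
  … (15 splits in total)
Best: vehicle 1 Hub → #101 → Hub = 16; vehicle 2 Hub → #103 → #102 → #104 → #105 → Hub = 70; combined 86.

Minimum combined distance: 86 min.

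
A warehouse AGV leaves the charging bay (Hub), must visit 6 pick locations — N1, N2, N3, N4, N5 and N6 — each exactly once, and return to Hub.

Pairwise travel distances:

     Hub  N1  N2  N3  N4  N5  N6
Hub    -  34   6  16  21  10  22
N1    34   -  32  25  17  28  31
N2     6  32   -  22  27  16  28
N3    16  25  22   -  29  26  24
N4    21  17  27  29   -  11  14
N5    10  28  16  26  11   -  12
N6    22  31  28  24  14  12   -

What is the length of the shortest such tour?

106 — the shortest possible round trip.

There are 360 distinct closed tours to check (reversals are equivalent).
Hub → N1 → N2 → N3 → N4 → N5 → N6 → Hub: 34+32+22+29+11+12+22 = 162
Hub → N1 → N2 → N3 → N4 → N6 → N5 → Hub: 34+32+22+29+14+12+10 = 153
Hub → N1 → N2 → N3 → N5 → N4 → N6 → Hub: 34+32+22+26+11+14+22 = 161
Hub → N1 → N2 → N3 → N5 → N6 → N4 → Hub: 34+32+22+26+12+14+21 = 161
Hub → N1 → N2 → N3 → N6 → N4 → N5 → Hub: 34+32+22+24+14+11+10 = 147
Hub → N1 → N2 → N3 → N6 → N5 → N4 → Hub: 34+32+22+24+12+11+21 = 156
Hub → N1 → N2 → N4 → N3 → N5 → N6 → Hub: 34+32+27+29+26+12+22 = 182
Hub → N1 → N2 → N4 → N3 → N6 → N5 → Hub: 34+32+27+29+24+12+10 = 168
… (352 more)
Hub → N2 → N3 → N1 → N4 → N6 → N5 → Hub: 6+22+25+17+14+12+10 = 106  ← best
The minimum is 106.
One optimal route: Hub → N2 → N3 → N1 → N4 → N6 → N5 → Hub (or its reverse).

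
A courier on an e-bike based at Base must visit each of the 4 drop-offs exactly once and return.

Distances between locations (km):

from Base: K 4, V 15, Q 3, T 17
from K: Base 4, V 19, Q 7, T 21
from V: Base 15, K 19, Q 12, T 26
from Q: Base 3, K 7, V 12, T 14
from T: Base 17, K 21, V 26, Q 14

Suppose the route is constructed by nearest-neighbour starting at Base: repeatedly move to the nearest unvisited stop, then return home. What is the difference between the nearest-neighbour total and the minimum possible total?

From Base: Q=3, K=4, V=15, T=17 → choose Q (3).
From Q: K=7, V=12, T=14 → choose K (7).
From K: V=19, T=21 → choose V (19).
From V: T=26 → choose T (26).
NN route Base → Q → K → V → T → Base costs 72.
Optimal: Base → K → V → Q → T → Base costs 66 (by enumerating all 12 distinct tours).
Excess = 72 − 66 = 6.

The nearest-neighbour route is 6 km longer than optimal.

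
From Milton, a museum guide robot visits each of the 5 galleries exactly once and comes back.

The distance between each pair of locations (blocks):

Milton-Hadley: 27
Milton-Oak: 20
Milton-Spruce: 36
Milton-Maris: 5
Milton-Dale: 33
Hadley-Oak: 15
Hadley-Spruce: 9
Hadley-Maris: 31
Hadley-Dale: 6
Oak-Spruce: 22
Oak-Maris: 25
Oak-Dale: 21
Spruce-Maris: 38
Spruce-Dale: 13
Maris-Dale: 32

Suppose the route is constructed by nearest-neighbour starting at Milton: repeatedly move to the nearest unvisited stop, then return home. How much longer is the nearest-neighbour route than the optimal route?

Excess over optimum: 6 blocks.

From Milton: Maris=5, Oak=20, Hadley=27, Dale=33, Spruce=36 → choose Maris (5).
From Maris: Oak=25, Hadley=31, Dale=32, Spruce=38 → choose Oak (25).
From Oak: Hadley=15, Dale=21, Spruce=22 → choose Hadley (15).
From Hadley: Dale=6, Spruce=9 → choose Dale (6).
From Dale: Spruce=13 → choose Spruce (13).
NN route Milton → Maris → Oak → Hadley → Dale → Spruce → Milton costs 100.
Optimal: Milton → Oak → Hadley → Spruce → Dale → Maris → Milton costs 94 (by enumerating all 60 distinct tours).
Excess = 100 − 94 = 6.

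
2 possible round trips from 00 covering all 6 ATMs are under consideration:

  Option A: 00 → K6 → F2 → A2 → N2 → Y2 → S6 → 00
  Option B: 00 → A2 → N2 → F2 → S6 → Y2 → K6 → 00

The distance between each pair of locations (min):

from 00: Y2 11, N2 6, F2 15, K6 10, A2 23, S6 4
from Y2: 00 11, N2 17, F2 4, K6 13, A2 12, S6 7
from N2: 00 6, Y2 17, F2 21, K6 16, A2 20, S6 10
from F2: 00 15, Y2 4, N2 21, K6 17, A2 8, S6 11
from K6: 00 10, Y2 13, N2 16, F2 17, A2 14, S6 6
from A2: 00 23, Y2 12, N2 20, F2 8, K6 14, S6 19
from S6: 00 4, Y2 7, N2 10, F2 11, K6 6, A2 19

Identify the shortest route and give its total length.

Shortest is Option A, total 83 min.

Option A: 10 + 17 + 8 + 20 + 17 + 7 + 4 = 83
Option B: 23 + 20 + 21 + 11 + 7 + 13 + 10 = 105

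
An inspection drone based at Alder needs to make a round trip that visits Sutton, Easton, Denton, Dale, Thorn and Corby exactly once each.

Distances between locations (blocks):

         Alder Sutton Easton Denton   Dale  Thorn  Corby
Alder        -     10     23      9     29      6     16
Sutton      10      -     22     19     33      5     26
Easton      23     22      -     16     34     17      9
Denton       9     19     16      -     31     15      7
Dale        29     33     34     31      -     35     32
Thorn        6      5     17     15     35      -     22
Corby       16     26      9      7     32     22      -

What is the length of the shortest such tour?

With 6 stops there are 6!/2 = 360 distinct round trips (a route and its reverse cost the same).
Alder - Sutton - Easton - Denton - Dale - Thorn - Corby - Alder: 10+22+16+31+35+22+16 = 152
Alder - Sutton - Easton - Denton - Dale - Corby - Thorn - Alder: 10+22+16+31+32+22+6 = 139
Alder - Sutton - Easton - Denton - Thorn - Dale - Corby - Alder: 10+22+16+15+35+32+16 = 146
Alder - Sutton - Easton - Denton - Thorn - Corby - Dale - Alder: 10+22+16+15+22+32+29 = 146
Alder - Sutton - Easton - Denton - Corby - Dale - Thorn - Alder: 10+22+16+7+32+35+6 = 128
Alder - Sutton - Easton - Denton - Corby - Thorn - Dale - Alder: 10+22+16+7+22+35+29 = 141
Alder - Sutton - Easton - Dale - Denton - Thorn - Corby - Alder: 10+22+34+31+15+22+16 = 150
Alder - Sutton - Easton - Dale - Denton - Corby - Thorn - Alder: 10+22+34+31+7+22+6 = 132
… (352 more)
Alder - Denton - Corby - Easton - Dale - Sutton - Thorn - Alder: 9+7+9+34+33+5+6 = 103  ← best
The minimum is 103.
One optimal route: Alder → Denton → Corby → Easton → Dale → Sutton → Thorn → Alder (or its reverse).

Minimum total distance: 103 blocks.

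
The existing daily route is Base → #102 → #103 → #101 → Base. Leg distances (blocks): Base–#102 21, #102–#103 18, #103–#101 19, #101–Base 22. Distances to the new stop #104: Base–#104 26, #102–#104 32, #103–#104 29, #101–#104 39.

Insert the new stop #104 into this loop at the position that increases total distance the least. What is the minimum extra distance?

Adding 37 blocks by placing #104 on the Base–#102 leg.

Insertion cost between consecutive stops i–j is d(i,#104) + d(#104,j) − d(i,j):
  between Base and #102: 26 + 32 − 21 = 37
  between #102 and #103: 32 + 29 − 18 = 43
  between #103 and #101: 29 + 39 − 19 = 49
  between #101 and Base: 39 + 26 − 22 = 43
Cheapest insertion is between Base and #102, adding 37.
New total = 80 + 37 = 117.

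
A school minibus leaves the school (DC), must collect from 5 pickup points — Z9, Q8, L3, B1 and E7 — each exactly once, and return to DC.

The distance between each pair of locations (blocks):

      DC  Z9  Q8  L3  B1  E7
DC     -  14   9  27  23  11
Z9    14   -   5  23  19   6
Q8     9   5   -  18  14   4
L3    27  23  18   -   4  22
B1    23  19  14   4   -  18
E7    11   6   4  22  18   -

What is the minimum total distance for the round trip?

There are 60 distinct closed tours to check (reversals are equivalent).
DC→Z9→Q8→L3→B1→E7→DC: 14+5+18+4+18+11 = 70
DC→Z9→Q8→L3→E7→B1→DC: 14+5+18+22+18+23 = 100
DC→Z9→Q8→B1→L3→E7→DC: 14+5+14+4+22+11 = 70
DC→Z9→Q8→B1→E7→L3→DC: 14+5+14+18+22+27 = 100
DC→Z9→Q8→E7→L3→B1→DC: 14+5+4+22+4+23 = 72
DC→Z9→Q8→E7→B1→L3→DC: 14+5+4+18+4+27 = 72
DC→Z9→L3→Q8→B1→E7→DC: 14+23+18+14+18+11 = 98
DC→Z9→L3→Q8→E7→B1→DC: 14+23+18+4+18+23 = 100
DC→Z9→L3→B1→Q8→E7→DC: 14+23+4+14+4+11 = 70
DC→Z9→L3→B1→E7→Q8→DC: 14+23+4+18+4+9 = 72
DC→Z9→L3→E7→Q8→B1→DC: 14+23+22+4+14+23 = 100
DC→Z9→L3→E7→B1→Q8→DC: 14+23+22+18+14+9 = 100
DC→Z9→B1→Q8→L3→E7→DC: 14+19+14+18+22+11 = 98
DC→Z9→B1→Q8→E7→L3→DC: 14+19+14+4+22+27 = 100
… (46 more)
DC→Q8→L3→B1→Z9→E7→DC: 9+18+4+19+6+11 = 67  ← best
The minimum is 67.
One optimal route: DC → Q8 → L3 → B1 → Z9 → E7 → DC (or its reverse).

Shortest round trip = 67 blocks.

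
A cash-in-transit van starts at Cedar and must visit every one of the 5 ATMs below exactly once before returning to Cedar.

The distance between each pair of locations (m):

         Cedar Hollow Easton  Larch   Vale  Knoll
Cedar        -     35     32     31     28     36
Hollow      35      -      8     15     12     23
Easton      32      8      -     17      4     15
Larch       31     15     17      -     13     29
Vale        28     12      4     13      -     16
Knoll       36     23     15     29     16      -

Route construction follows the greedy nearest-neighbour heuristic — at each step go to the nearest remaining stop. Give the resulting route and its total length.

120 m along Cedar → Vale → Easton → Hollow → Larch → Knoll → Cedar.

Cedar → [Vale:28 / Larch:31 / Easton:32 / Hollow:35 / Knoll:36] → Vale (28)
Vale → [Easton:4 / Hollow:12 / Larch:13 / Knoll:16] → Easton (4)
Easton → [Hollow:8 / Knoll:15 / Larch:17] → Hollow (8)
Hollow → [Larch:15 / Knoll:23] → Larch (15)
Larch → [Knoll:29] → Knoll (29)
Return Knoll→Cedar: 36.
Total = 28 + 4 + 8 + 15 + 29 + 36 = 120.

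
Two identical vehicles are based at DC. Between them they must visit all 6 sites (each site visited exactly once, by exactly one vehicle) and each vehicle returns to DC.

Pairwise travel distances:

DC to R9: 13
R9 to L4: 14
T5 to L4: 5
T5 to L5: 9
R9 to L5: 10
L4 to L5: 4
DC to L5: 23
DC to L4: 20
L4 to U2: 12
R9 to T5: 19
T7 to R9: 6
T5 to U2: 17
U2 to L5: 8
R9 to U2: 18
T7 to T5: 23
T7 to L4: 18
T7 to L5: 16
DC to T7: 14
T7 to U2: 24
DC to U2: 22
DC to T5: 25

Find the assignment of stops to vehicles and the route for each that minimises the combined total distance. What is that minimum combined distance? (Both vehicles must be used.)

97 — the smallest possible combined total.

There are 2^5 − 1 = 31 ways to divide the 6 stops into two non-empty groups. For each, the best each vehicle can do is its own shortest tour through its group:
  {T7} + {R9, T5, L4, U2, L5}: 28 + 71 = 99
  {R9} + {T7, T5, L4, U2, L5}: 26 + 76 = 102
  {T7, R9} + {T5, L4, U2, L5}: 33 + 64 = 97
  {T5} + {T7, R9, L4, U2, L5}: 50 + 68 = 118
  {T7, T5} + {R9, L4, U2, L5}: 62 + 61 = 123
  {R9, T5} + {T7, L4, U2, L5}: 57 + 66 = 123
  … (31 splits in total)
Best: vehicle 1 DC → T7 → R9 → DC = 33; vehicle 2 DC → T5 → L4 → L5 → U2 → DC = 64; combined 97.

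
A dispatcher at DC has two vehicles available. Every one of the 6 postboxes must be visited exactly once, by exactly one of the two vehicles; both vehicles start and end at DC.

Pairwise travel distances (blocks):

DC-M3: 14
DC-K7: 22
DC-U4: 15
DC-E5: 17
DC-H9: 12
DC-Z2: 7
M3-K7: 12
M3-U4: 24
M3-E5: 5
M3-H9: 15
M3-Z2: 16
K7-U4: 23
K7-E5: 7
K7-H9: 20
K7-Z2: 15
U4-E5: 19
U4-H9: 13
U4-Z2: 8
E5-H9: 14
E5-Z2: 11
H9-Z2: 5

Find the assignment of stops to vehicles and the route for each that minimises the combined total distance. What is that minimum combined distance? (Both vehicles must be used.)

There are 2^5 − 1 = 31 ways to divide the 6 stops into two non-empty groups. For each, the best each vehicle can do is its own shortest tour through its group:
  {M3} + {K7, U4, E5, H9, Z2}: 28 + 71 = 99
  {K7} + {M3, U4, E5, H9, Z2}: 44 + 61 = 105
  {M3, K7} + {U4, E5, H9, Z2}: 48 + 59 = 107
  {U4} + {M3, K7, E5, H9, Z2}: 30 + 58 = 88
  {M3, U4} + {K7, E5, H9, Z2}: 53 + 55 = 108
  {K7, U4} + {M3, E5, H9, Z2}: 60 + 45 = 105
  … (31 splits in total)
Best: vehicle 1 DC → U4 → DC = 30; vehicle 2 DC → M3 → E5 → K7 → H9 → Z2 → DC = 58; combined 88.

88 blocks — the smallest possible combined total.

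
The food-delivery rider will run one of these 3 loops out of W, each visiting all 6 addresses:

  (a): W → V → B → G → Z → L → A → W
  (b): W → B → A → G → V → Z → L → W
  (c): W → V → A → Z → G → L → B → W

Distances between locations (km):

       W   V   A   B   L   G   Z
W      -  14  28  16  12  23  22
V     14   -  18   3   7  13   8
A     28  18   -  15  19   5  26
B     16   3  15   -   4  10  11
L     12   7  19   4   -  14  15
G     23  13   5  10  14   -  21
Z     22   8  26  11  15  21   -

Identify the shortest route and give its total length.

Shortest is (b), total 84 km.

(a): 14 + 3 + 10 + 21 + 15 + 19 + 28 = 110
(b): 16 + 15 + 5 + 13 + 8 + 15 + 12 = 84
(c): 14 + 18 + 26 + 21 + 14 + 4 + 16 = 113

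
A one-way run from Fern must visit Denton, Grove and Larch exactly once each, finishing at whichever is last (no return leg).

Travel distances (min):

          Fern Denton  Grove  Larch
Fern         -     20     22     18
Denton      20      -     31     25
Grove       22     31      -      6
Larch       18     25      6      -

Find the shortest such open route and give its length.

There are 3! = 6 possible orderings.
Fern → Denton → Grove → Larch: 20+31+6 = 57
Fern → Denton → Larch → Grove: 20+25+6 = 51
Fern → Grove → Denton → Larch: 22+31+25 = 78
Fern → Grove → Larch → Denton: 22+6+25 = 53
Fern → Larch → Denton → Grove: 18+25+31 = 74
Fern → Larch → Grove → Denton: 18+6+31 = 55
The minimum is 51.
One shortest path: Fern → Denton → Larch → Grove.

Shortest open route: 51 min.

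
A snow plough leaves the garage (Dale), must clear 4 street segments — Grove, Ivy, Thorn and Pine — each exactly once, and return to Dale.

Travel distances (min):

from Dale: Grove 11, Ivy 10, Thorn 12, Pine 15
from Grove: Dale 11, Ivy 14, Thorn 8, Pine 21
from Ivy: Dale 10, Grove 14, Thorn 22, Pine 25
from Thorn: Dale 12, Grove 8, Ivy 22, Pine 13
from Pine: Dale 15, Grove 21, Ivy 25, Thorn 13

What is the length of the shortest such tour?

Minimum total distance: 60 min.

With 4 stops there are 4!/2 = 12 distinct round trips (a route and its reverse cost the same).
Dale-Grove-Ivy-Thorn-Pine-Dale: 11+14+22+13+15 = 75
Dale-Grove-Ivy-Pine-Thorn-Dale: 11+14+25+13+12 = 75
Dale-Grove-Thorn-Ivy-Pine-Dale: 11+8+22+25+15 = 81
Dale-Grove-Thorn-Pine-Ivy-Dale: 11+8+13+25+10 = 67
Dale-Grove-Pine-Ivy-Thorn-Dale: 11+21+25+22+12 = 91
Dale-Grove-Pine-Thorn-Ivy-Dale: 11+21+13+22+10 = 77
Dale-Ivy-Grove-Thorn-Pine-Dale: 10+14+8+13+15 = 60
Dale-Ivy-Grove-Pine-Thorn-Dale: 10+14+21+13+12 = 70
Dale-Ivy-Thorn-Grove-Pine-Dale: 10+22+8+21+15 = 76
Dale-Ivy-Pine-Grove-Thorn-Dale: 10+25+21+8+12 = 76
Dale-Thorn-Grove-Ivy-Pine-Dale: 12+8+14+25+15 = 74
Dale-Thorn-Ivy-Grove-Pine-Dale: 12+22+14+21+15 = 84
The minimum is 60.
One optimal route: Dale → Ivy → Grove → Thorn → Pine → Dale (or its reverse).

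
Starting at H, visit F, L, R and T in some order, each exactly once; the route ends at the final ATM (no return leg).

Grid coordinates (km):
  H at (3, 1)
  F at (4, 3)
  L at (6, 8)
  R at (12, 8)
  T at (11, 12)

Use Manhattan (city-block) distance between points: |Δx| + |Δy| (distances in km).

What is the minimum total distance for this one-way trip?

Shortest open route: 21 km.

There are 4! = 24 possible orderings.
H→F→L→R→T: 3+7+6+5 = 21
H→F→L→T→R: 3+7+9+5 = 24
H→F→R→L→T: 3+13+6+9 = 31
H→F→R→T→L: 3+13+5+9 = 30
H→F→T→L→R: 3+16+9+6 = 34
H→F→T→R→L: 3+16+5+6 = 30
H→L→F→R→T: 10+7+13+5 = 35
H→L→F→T→R: 10+7+16+5 = 38
H→L→R→F→T: 10+6+13+16 = 45
H→L→R→T→F: 10+6+5+16 = 37
H→L→T→F→R: 10+9+16+13 = 48
H→L→T→R→F: 10+9+5+13 = 37
H→R→F→L→T: 16+13+7+9 = 45
H→R→F→T→L: 16+13+16+9 = 54
… (10 more)
The minimum is 21.
One shortest path: H → F → L → R → T.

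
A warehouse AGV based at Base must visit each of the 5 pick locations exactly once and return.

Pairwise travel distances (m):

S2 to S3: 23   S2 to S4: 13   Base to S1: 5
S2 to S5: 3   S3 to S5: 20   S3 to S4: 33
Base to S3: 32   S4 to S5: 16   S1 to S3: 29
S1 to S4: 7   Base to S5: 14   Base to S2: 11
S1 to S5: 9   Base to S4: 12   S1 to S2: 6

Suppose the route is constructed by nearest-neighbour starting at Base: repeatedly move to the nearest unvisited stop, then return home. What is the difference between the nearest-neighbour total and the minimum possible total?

The nearest-neighbour route is 16 m longer than optimal.

Base: S1=5, S2=11, S4=12, S5=14, S3=32 ⇒ S1
S1: S2=6, S4=7, S5=9, S3=29 ⇒ S2
S2: S5=3, S4=13, S3=23 ⇒ S5
S5: S4=16, S3=20 ⇒ S4
S4: S3=33 ⇒ S3
NN route Base → S1 → S2 → S5 → S4 → S3 → Base costs 95.
Optimal: Base → S1 → S2 → S5 → S3 → S4 → Base costs 79 (by enumerating all 60 distinct tours).
Excess = 95 − 79 = 16.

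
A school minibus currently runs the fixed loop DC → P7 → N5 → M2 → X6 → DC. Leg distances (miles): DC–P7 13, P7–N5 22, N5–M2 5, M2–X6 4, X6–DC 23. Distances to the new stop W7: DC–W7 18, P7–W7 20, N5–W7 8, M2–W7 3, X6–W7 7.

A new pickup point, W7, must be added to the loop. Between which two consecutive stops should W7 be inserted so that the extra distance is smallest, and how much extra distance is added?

Insertion cost between consecutive stops i–j is d(i,W7) + d(W7,j) − d(i,j):
  between DC and P7: 18 + 20 − 13 = 25
  between P7 and N5: 20 + 8 − 22 = 6
  between N5 and M2: 8 + 3 − 5 = 6
  between M2 and X6: 3 + 7 − 4 = 6
  between X6 and DC: 7 + 18 − 23 = 2
Cheapest insertion is between X6 and DC, adding 2.
New total = 67 + 2 = 69.

Minimum extra distance: 2 miles, inserting W7 between X6 and DC.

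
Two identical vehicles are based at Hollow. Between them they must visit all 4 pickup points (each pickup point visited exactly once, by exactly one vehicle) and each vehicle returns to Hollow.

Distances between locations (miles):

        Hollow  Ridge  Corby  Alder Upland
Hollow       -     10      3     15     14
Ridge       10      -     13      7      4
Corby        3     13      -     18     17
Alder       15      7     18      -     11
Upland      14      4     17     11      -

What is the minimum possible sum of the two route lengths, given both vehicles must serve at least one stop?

There are 2^3 − 1 = 7 ways to divide the 4 stops into two non-empty groups. For each, the best each vehicle can do is its own shortest tour through its group:
  {Ridge} + {Corby, Alder, Upland}: 20 + 46 = 66
  {Corby} + {Ridge, Alder, Upland}: 6 + 40 = 46
  {Ridge, Corby} + {Alder, Upland}: 26 + 40 = 66
  {Alder} + {Ridge, Corby, Upland}: 30 + 34 = 64
  {Ridge, Alder} + {Corby, Upland}: 32 + 34 = 66
  {Corby, Alder} + {Ridge, Upland}: 36 + 28 = 64
  … (7 splits in total)
Best: vehicle 1 Hollow → Corby → Hollow = 6; vehicle 2 Hollow → Ridge → Upland → Alder → Hollow = 40; combined 46.

46 miles — the smallest possible combined total.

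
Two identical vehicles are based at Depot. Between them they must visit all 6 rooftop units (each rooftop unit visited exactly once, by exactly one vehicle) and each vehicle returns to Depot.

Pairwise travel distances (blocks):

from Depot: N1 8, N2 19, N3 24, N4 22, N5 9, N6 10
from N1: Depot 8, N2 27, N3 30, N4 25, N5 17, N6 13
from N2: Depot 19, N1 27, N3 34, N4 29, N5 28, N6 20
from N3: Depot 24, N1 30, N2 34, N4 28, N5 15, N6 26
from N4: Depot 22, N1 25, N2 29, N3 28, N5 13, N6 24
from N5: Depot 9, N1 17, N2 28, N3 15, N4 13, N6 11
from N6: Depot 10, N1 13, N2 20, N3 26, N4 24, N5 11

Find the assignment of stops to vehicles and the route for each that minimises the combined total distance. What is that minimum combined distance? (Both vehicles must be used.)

Check every non-empty split of the stops between the two vehicles; for each half take its own optimal tour:
  {N1} + {N2, N3, N4, N5, N6}: 16 + 111 = 127
  {N2} + {N1, N3, N4, N5, N6}: 38 + 97 = 135
  {N1, N2} + {N3, N4, N5, N6}: 54 + 86 = 140
  {N3} + {N1, N2, N4, N5, N6}: 48 + 92 = 140
  {N1, N3} + {N2, N4, N5, N6}: 62 + 81 = 143
  {N2, N3} + {N1, N4, N5, N6}: 77 + 67 = 144
  … (31 splits in total)
Best: vehicle 1 Depot → N1 → Depot = 16; vehicle 2 Depot → N3 → N5 → N4 → N2 → N6 → Depot = 111; combined 127.

Minimum combined distance: 127 blocks.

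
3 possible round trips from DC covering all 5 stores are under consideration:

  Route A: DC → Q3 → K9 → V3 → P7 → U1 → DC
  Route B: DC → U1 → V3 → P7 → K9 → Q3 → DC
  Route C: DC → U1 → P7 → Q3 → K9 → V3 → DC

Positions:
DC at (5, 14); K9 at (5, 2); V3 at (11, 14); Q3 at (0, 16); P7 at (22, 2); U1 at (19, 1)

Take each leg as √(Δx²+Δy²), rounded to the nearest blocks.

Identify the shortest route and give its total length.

71 blocks — Route A is the shortest.

Route A: 5 + 15 + 13 + 16 + 3 + 19 = 71
Route B: 19 + 15 + 16 + 17 + 15 + 5 = 87
Route C: 19 + 3 + 26 + 15 + 13 + 6 = 82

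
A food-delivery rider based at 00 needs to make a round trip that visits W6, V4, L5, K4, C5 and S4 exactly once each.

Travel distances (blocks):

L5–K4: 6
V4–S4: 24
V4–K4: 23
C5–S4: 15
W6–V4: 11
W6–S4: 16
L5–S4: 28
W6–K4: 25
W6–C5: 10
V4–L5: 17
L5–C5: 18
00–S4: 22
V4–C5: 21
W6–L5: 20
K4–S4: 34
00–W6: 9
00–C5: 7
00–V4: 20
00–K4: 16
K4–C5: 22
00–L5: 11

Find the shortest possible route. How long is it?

Shortest round trip = 88 blocks.

With 6 stops there are 6!/2 = 360 distinct round trips (a route and its reverse cost the same).
00 → W6 → V4 → L5 → K4 → C5 → S4 → 00: 9+11+17+6+22+15+22 = 102
00 → W6 → V4 → L5 → K4 → S4 → C5 → 00: 9+11+17+6+34+15+7 = 99
00 → W6 → V4 → L5 → C5 → K4 → S4 → 00: 9+11+17+18+22+34+22 = 133
00 → W6 → V4 → L5 → C5 → S4 → K4 → 00: 9+11+17+18+15+34+16 = 120
00 → W6 → V4 → L5 → S4 → K4 → C5 → 00: 9+11+17+28+34+22+7 = 128
00 → W6 → V4 → L5 → S4 → C5 → K4 → 00: 9+11+17+28+15+22+16 = 118
00 → W6 → V4 → K4 → L5 → C5 → S4 → 00: 9+11+23+6+18+15+22 = 104
00 → W6 → V4 → K4 → L5 → S4 → C5 → 00: 9+11+23+6+28+15+7 = 99
… (352 more)
00 → K4 → L5 → V4 → W6 → S4 → C5 → 00: 16+6+17+11+16+15+7 = 88  ← best
The minimum is 88.
One optimal route: 00 → K4 → L5 → V4 → W6 → S4 → C5 → 00 (or its reverse).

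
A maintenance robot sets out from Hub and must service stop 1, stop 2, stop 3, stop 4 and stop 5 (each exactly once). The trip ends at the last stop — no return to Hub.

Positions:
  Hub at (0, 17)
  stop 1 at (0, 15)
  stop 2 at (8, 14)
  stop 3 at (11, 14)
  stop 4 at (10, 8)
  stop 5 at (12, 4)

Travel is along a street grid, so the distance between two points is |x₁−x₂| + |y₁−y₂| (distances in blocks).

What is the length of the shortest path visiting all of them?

27 blocks — the minimum one-way total.

There are 5! = 120 possible orderings.
Hub → stop 1 → stop 2 → stop 3 → stop 4 → stop 5: 2+9+3+7+6 = 27
Hub → stop 1 → stop 2 → stop 3 → stop 5 → stop 4: 2+9+3+11+6 = 31
Hub → stop 1 → stop 2 → stop 4 → stop 3 → stop 5: 2+9+8+7+11 = 37
Hub → stop 1 → stop 2 → stop 4 → stop 5 → stop 3: 2+9+8+6+11 = 36
Hub → stop 1 → stop 2 → stop 5 → stop 3 → stop 4: 2+9+14+11+7 = 43
Hub → stop 1 → stop 2 → stop 5 → stop 4 → stop 3: 2+9+14+6+7 = 38
Hub → stop 1 → stop 3 → stop 2 → stop 4 → stop 5: 2+12+3+8+6 = 31
Hub → stop 1 → stop 3 → stop 2 → stop 5 → stop 4: 2+12+3+14+6 = 37
Hub → stop 1 → stop 3 → stop 4 → stop 2 → stop 5: 2+12+7+8+14 = 43
Hub → stop 1 → stop 3 → stop 4 → stop 5 → stop 2: 2+12+7+6+14 = 41
Hub → stop 1 → stop 3 → stop 5 → stop 2 → stop 4: 2+12+11+14+8 = 47
Hub → stop 1 → stop 3 → stop 5 → stop 4 → stop 2: 2+12+11+6+8 = 39
Hub → stop 1 → stop 4 → stop 2 → stop 3 → stop 5: 2+17+8+3+11 = 41
Hub → stop 1 → stop 4 → stop 2 → stop 5 → stop 3: 2+17+8+14+11 = 52
… (106 more)
The minimum is 27.
One shortest path: Hub → stop 1 → stop 2 → stop 3 → stop 4 → stop 5.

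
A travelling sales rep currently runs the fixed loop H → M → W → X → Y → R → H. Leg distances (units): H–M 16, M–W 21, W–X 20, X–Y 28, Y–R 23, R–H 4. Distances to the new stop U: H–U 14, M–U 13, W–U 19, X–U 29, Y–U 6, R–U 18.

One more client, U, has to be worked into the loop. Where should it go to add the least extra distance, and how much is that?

Insertion cost between consecutive stops i–j is d(i,U) + d(U,j) − d(i,j):
  between H and M: 14 + 13 − 16 = 11
  between M and W: 13 + 19 − 21 = 11
  between W and X: 19 + 29 − 20 = 28
  between X and Y: 29 + 6 − 28 = 7
  between Y and R: 6 + 18 − 23 = 1
  between R and H: 18 + 14 − 4 = 28
Cheapest insertion is between Y and R, adding 1.
New total = 112 + 1 = 113.

Minimum extra distance: 1, inserting U between Y and R.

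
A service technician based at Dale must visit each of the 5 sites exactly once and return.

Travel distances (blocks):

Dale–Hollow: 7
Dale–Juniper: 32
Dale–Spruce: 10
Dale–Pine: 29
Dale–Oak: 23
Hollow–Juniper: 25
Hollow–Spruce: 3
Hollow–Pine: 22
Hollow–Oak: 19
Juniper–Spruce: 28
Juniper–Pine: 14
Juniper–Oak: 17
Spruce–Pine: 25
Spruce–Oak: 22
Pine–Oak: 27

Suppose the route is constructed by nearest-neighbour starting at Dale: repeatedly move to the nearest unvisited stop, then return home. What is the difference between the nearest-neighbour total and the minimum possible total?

Dale: Hollow=7, Spruce=10, Oak=23, Pine=29, Juniper=32 ⇒ Hollow
Hollow: Spruce=3, Oak=19, Pine=22, Juniper=25 ⇒ Spruce
Spruce: Oak=22, Pine=25, Juniper=28 ⇒ Oak
Oak: Juniper=17, Pine=27 ⇒ Juniper
Juniper: Pine=14 ⇒ Pine
NN route Dale → Hollow → Spruce → Oak → Juniper → Pine → Dale costs 92.
Optimal: Dale → Hollow → Spruce → Pine → Juniper → Oak → Dale costs 89 (by enumerating all 60 distinct tours).
Excess = 92 − 89 = 3.

The nearest-neighbour route is 3 blocks longer than optimal.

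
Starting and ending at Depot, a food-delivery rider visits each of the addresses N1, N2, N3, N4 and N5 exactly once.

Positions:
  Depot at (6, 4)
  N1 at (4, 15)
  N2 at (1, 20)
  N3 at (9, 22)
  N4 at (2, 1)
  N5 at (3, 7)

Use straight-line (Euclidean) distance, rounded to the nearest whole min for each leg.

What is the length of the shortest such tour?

51 min — the shortest possible round trip.

Depot→N1→N2→N3→N4→N5→Depot: 11+6+8+22+6+4 = 57
Depot→N1→N2→N3→N5→N4→Depot: 11+6+8+16+6+5 = 52
Depot→N1→N2→N4→N3→N5→Depot: 11+6+19+22+16+4 = 78
Depot→N1→N2→N4→N5→N3→Depot: 11+6+19+6+16+18 = 76
Depot→N1→N2→N5→N3→N4→Depot: 11+6+13+16+22+5 = 73
Depot→N1→N2→N5→N4→N3→Depot: 11+6+13+6+22+18 = 76
Depot→N1→N3→N2→N4→N5→Depot: 11+9+8+19+6+4 = 57
Depot→N1→N3→N2→N5→N4→Depot: 11+9+8+13+6+5 = 52
Depot→N1→N3→N4→N2→N5→Depot: 11+9+22+19+13+4 = 78
Depot→N1→N3→N4→N5→N2→Depot: 11+9+22+6+13+17 = 78
Depot→N1→N3→N5→N2→N4→Depot: 11+9+16+13+19+5 = 73
Depot→N1→N3→N5→N4→N2→Depot: 11+9+16+6+19+17 = 78
Depot→N1→N4→N2→N3→N5→Depot: 11+14+19+8+16+4 = 72
Depot→N1→N4→N2→N5→N3→Depot: 11+14+19+13+16+18 = 91
… (46 more)
Depot→N3→N2→N1→N5→N4→Depot: 18+8+6+8+6+5 = 51  ← best
The minimum is 51.
One optimal route: Depot → N3 → N2 → N1 → N5 → N4 → Depot (or its reverse).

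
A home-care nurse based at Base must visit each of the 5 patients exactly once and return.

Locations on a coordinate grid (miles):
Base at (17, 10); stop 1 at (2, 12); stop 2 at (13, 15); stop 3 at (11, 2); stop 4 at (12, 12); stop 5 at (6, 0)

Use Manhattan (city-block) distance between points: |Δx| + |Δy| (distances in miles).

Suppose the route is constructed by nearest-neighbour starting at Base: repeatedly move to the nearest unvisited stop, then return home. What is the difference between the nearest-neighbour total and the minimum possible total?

Base: stop 4=7, stop 2=9, stop 3=14, stop 1=17, stop 5=21 ⇒ stop 4
stop 4: stop 2=4, stop 1=10, stop 3=11, stop 5=18 ⇒ stop 2
stop 2: stop 1=14, stop 3=15, stop 5=22 ⇒ stop 1
stop 1: stop 5=16, stop 3=19 ⇒ stop 5
stop 5: stop 3=7 ⇒ stop 3
NN route Base → stop 4 → stop 2 → stop 1 → stop 5 → stop 3 → Base costs 62.
Optimal: Base → stop 2 → stop 4 → stop 1 → stop 5 → stop 3 → Base costs 60 (by enumerating all 60 distinct tours).
Excess = 62 − 60 = 2.

The nearest-neighbour route is 2 miles longer than optimal.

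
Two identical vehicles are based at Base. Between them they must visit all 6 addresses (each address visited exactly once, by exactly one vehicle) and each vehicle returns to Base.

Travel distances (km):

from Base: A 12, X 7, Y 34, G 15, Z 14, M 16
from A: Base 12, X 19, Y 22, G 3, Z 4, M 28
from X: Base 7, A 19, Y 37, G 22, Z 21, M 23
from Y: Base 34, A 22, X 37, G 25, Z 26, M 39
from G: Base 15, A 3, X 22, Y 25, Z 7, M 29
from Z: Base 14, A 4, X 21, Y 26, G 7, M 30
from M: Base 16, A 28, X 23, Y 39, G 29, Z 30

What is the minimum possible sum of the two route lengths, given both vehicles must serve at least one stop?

Check every non-empty split of the stops between the two vehicles; for each half take its own optimal tour:
  {A} + {X, Y, G, Z, M}: 24 + 115 = 139
  {X} + {A, Y, G, Z, M}: 14 + 101 = 115
  {A, X} + {Y, G, Z, M}: 38 + 101 = 139
  {Y} + {A, X, G, Z, M}: 68 + 80 = 148
  {A, Y} + {X, G, Z, M}: 68 + 80 = 148
  {X, Y} + {A, G, Z, M}: 78 + 66 = 144
  … (31 splits in total)
Best: vehicle 1 Base → X → Base = 14; vehicle 2 Base → Z → A → G → Y → M → Base = 101; combined 115.

115 km — the smallest possible combined total.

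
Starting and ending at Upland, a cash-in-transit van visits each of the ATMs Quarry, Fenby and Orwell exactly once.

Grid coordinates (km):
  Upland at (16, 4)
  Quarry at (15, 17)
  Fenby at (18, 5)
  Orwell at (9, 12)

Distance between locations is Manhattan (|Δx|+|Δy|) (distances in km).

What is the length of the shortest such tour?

Shortest round trip = 44 km.

With 3 stops there are 3!/2 = 3 distinct round trips (a route and its reverse cost the same).
Upland - Quarry - Fenby - Orwell - Upland: 14+15+16+15 = 60
Upland - Quarry - Orwell - Fenby - Upland: 14+11+16+3 = 44
Upland - Fenby - Quarry - Orwell - Upland: 3+15+11+15 = 44
The minimum is 44.
One optimal route: Upland → Quarry → Orwell → Fenby → Upland (or its reverse).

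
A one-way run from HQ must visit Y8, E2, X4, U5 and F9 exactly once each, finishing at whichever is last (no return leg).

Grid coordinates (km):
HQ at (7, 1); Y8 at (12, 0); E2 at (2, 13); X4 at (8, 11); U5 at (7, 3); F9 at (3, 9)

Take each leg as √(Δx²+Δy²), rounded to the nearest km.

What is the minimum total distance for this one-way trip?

28 km — the minimum one-way total.

There are 5! = 120 possible orderings.
HQ → Y8 → E2 → X4 → U5 → F9: 5+16+6+8+7 = 42
HQ → Y8 → E2 → X4 → F9 → U5: 5+16+6+5+7 = 39
HQ → Y8 → E2 → U5 → X4 → F9: 5+16+11+8+5 = 45
HQ → Y8 → E2 → U5 → F9 → X4: 5+16+11+7+5 = 44
HQ → Y8 → E2 → F9 → X4 → U5: 5+16+4+5+8 = 38
HQ → Y8 → E2 → F9 → U5 → X4: 5+16+4+7+8 = 40
HQ → Y8 → X4 → E2 → U5 → F9: 5+12+6+11+7 = 41
HQ → Y8 → X4 → E2 → F9 → U5: 5+12+6+4+7 = 34
HQ → Y8 → X4 → U5 → E2 → F9: 5+12+8+11+4 = 40
HQ → Y8 → X4 → U5 → F9 → E2: 5+12+8+7+4 = 36
HQ → Y8 → X4 → F9 → E2 → U5: 5+12+5+4+11 = 37
HQ → Y8 → X4 → F9 → U5 → E2: 5+12+5+7+11 = 40
HQ → Y8 → U5 → E2 → X4 → F9: 5+6+11+6+5 = 33
HQ → Y8 → U5 → E2 → F9 → X4: 5+6+11+4+5 = 31
… (106 more)
HQ → Y8 → U5 → X4 → F9 → E2: 5+6+8+5+4 = 28  ← best
The minimum is 28.
One shortest path: HQ → Y8 → U5 → X4 → F9 → E2.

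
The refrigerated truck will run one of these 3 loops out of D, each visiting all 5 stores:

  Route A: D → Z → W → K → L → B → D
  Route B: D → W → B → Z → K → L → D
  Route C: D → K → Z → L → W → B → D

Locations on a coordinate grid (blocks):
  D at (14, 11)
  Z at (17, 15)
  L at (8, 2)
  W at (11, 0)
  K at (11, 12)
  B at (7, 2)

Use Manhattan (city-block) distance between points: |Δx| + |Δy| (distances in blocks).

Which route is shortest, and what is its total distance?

Route A: 7 + 21 + 12 + 13 + 1 + 16 = 70
Route B: 14 + 6 + 23 + 9 + 13 + 15 = 80
Route C: 4 + 9 + 22 + 5 + 6 + 16 = 62

Shortest is Route C, total 62 blocks.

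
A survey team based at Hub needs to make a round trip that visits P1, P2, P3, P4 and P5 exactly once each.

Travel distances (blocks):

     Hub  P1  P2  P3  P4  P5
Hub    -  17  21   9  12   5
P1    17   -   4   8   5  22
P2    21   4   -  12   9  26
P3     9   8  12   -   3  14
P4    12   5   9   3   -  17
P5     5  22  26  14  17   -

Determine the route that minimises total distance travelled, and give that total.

Hub-P1-P2-P3-P4-P5-Hub: 17+4+12+3+17+5 = 58
Hub-P1-P2-P3-P5-P4-Hub: 17+4+12+14+17+12 = 76
Hub-P1-P2-P4-P3-P5-Hub: 17+4+9+3+14+5 = 52
Hub-P1-P2-P4-P5-P3-Hub: 17+4+9+17+14+9 = 70
Hub-P1-P2-P5-P3-P4-Hub: 17+4+26+14+3+12 = 76
Hub-P1-P2-P5-P4-P3-Hub: 17+4+26+17+3+9 = 76
Hub-P1-P3-P2-P4-P5-Hub: 17+8+12+9+17+5 = 68
Hub-P1-P3-P2-P5-P4-Hub: 17+8+12+26+17+12 = 92
Hub-P1-P3-P4-P2-P5-Hub: 17+8+3+9+26+5 = 68
Hub-P1-P3-P4-P5-P2-Hub: 17+8+3+17+26+21 = 92
Hub-P1-P3-P5-P2-P4-Hub: 17+8+14+26+9+12 = 86
Hub-P1-P3-P5-P4-P2-Hub: 17+8+14+17+9+21 = 86
Hub-P1-P4-P2-P3-P5-Hub: 17+5+9+12+14+5 = 62
Hub-P1-P4-P2-P5-P3-Hub: 17+5+9+26+14+9 = 80
… (46 more)
The minimum is 52.
One optimal route: Hub → P1 → P2 → P4 → P3 → P5 → Hub (or its reverse).

52 blocks — the shortest possible round trip.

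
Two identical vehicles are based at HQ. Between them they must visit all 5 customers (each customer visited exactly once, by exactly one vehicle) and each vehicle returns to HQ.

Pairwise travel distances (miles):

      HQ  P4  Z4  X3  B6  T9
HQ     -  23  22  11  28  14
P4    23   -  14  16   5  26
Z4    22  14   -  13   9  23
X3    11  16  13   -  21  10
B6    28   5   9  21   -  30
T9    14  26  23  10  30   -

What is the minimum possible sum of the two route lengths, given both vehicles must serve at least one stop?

Check every non-empty split of the stops between the two vehicles; for each half take its own optimal tour:
  {P4} + {Z4, X3, B6, T9}: 46 + 74 = 120
  {Z4} + {P4, X3, B6, T9}: 44 + 73 = 117
  {P4, Z4} + {X3, B6, T9}: 59 + 73 = 132
  {X3} + {P4, Z4, B6, T9}: 22 + 74 = 96
  {P4, X3} + {Z4, B6, T9}: 50 + 74 = 124
  {Z4, X3} + {P4, B6, T9}: 46 + 72 = 118
  … (15 splits in total)
  {P4, Z4, X3, B6} + {T9}: 61 + 28 = 89  ← best
Best: vehicle 1 HQ → P4 → B6 → Z4 → X3 → HQ = 61; vehicle 2 HQ → T9 → HQ = 28; combined 89.

Minimum combined distance: 89 miles.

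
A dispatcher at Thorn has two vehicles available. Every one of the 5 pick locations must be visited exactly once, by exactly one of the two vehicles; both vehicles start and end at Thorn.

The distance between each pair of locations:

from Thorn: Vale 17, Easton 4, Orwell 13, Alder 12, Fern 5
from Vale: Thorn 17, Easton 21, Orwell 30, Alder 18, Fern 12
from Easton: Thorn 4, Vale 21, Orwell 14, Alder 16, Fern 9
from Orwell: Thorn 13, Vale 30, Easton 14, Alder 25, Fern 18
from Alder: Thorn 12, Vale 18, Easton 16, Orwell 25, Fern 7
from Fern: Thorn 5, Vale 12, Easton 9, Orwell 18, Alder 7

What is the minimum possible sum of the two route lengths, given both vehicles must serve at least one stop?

78 — the smallest possible combined total.

Try each way of splitting the stops between the two vehicles (each non-empty) and, for each split, find the best tour for each vehicle:
  {Vale} + {Easton, Orwell, Alder, Fern}: 34 + 55 = 89
  {Easton} + {Vale, Orwell, Alder, Fern}: 8 + 73 = 81
  {Vale, Easton} + {Orwell, Alder, Fern}: 42 + 50 = 92
  {Orwell} + {Vale, Easton, Alder, Fern}: 26 + 55 = 81
  {Vale, Orwell} + {Easton, Alder, Fern}: 60 + 32 = 92
  {Easton, Orwell} + {Vale, Alder, Fern}: 31 + 47 = 78
  … (15 splits in total)
Best: vehicle 1 Thorn → Easton → Orwell → Thorn = 31; vehicle 2 Thorn → Vale → Alder → Fern → Thorn = 47; combined 78.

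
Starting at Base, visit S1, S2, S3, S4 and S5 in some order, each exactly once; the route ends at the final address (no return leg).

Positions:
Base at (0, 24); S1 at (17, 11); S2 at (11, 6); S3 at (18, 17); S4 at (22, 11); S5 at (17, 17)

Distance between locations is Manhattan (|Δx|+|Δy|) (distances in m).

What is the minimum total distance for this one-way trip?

There are 5! = 120 possible orderings.
Base → S1 → S2 → S3 → S4 → S5: 30+11+18+10+11 = 80
Base → S1 → S2 → S3 → S5 → S4: 30+11+18+1+11 = 71
Base → S1 → S2 → S4 → S3 → S5: 30+11+16+10+1 = 68
Base → S1 → S2 → S4 → S5 → S3: 30+11+16+11+1 = 69
Base → S1 → S2 → S5 → S3 → S4: 30+11+17+1+10 = 69
Base → S1 → S2 → S5 → S4 → S3: 30+11+17+11+10 = 79
Base → S1 → S3 → S2 → S4 → S5: 30+7+18+16+11 = 82
Base → S1 → S3 → S2 → S5 → S4: 30+7+18+17+11 = 83
Base → S1 → S3 → S4 → S2 → S5: 30+7+10+16+17 = 80
Base → S1 → S3 → S4 → S5 → S2: 30+7+10+11+17 = 75
Base → S1 → S3 → S5 → S2 → S4: 30+7+1+17+16 = 71
Base → S1 → S3 → S5 → S4 → S2: 30+7+1+11+16 = 65
Base → S1 → S4 → S2 → S3 → S5: 30+5+16+18+1 = 70
Base → S1 → S4 → S2 → S5 → S3: 30+5+16+17+1 = 69
… (106 more)
Base → S5 → S3 → S4 → S1 → S2: 24+1+10+5+11 = 51  ← best
The minimum is 51.
One shortest path: Base → S5 → S3 → S4 → S1 → S2.

51 m — the minimum one-way total.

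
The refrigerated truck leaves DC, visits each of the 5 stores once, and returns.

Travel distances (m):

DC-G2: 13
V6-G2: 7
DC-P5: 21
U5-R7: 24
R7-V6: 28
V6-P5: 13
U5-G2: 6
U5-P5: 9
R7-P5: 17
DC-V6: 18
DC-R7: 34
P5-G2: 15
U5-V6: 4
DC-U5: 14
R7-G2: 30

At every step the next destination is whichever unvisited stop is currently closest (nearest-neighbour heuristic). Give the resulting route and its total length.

DC → [G2:13 / U5:14 / V6:18 / P5:21 / R7:34] → G2 (13)
G2 → [U5:6 / V6:7 / P5:15 / R7:30] → U5 (6)
U5 → [V6:4 / P5:9 / R7:24] → V6 (4)
V6 → [P5:13 / R7:28] → P5 (13)
P5 → [R7:17] → R7 (17)
Return R7→DC: 34.
Total = 13 + 6 + 4 + 13 + 17 + 34 = 87.

Nearest-neighbour total = 87 m; route DC → G2 → U5 → V6 → P5 → R7 → DC.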